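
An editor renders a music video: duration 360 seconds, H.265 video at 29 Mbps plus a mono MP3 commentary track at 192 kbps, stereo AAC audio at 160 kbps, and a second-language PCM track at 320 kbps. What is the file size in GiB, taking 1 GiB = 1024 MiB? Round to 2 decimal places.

1.24 GiB

Audio total: 192 + 160 + 320 = 672 kbps = 0.672 Mbps.
Total bitrate: 29 + 0.672 = 29.672 Mbps.
Stream data: 29.672 Mbps × 360 s = 10681.9 Mb.
10,682 Mb = 1,335,240,000 bytes ÷ 1,073,741,824 = 1.244 GiB.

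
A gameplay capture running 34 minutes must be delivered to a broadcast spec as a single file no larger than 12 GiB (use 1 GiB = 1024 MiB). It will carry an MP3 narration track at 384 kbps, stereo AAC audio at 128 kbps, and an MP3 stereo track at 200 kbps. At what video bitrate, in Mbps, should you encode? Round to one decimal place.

49.8 Mbps

Budget: 12 GiB = 103079.2 Mb.
34 min = 2040 s
Total bitrate budget: 103079.2 Mb / 2040 s = 50.529 Mbps.
Audio total: 384 + 128 + 200 = 712 kbps = 0.712 Mbps.
Video: 50.529 − 0.712 = 49.817 Mbps.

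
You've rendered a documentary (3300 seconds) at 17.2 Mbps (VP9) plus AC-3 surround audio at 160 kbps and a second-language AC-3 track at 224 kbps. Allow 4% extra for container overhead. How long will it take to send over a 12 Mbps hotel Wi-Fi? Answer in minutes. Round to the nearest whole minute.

84 minutes

Audio total: 160 + 224 = 384 kbps = 0.384 Mbps.
Total bitrate: 17.584 Mbps.
File: 17.584 Mbps × 3300 s = 58027.2 Mb.
With 4% container overhead: ×1.04. → 60348.3 Mb.
At 12 Mbps: 60348.3 / 12 = 5029.0 s ≈ 83.8 minutes.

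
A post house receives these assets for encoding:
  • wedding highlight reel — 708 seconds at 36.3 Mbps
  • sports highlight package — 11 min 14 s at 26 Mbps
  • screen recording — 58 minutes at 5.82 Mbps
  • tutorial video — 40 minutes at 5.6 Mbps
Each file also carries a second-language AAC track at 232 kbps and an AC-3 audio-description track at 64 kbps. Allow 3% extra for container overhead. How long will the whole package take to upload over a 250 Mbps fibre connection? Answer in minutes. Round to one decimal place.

5.4 minutes

Audio total: 232 + 64 = 296 kbps = 0.296 Mbps.
wedding highlight reel: 36.596 Mbps × 708 s × 1.03 = 26687.3 Mb
sports highlight package: 26.296 Mbps × 674 s × 1.03 = 18255.2 Mb
screen recording: 6.116 Mbps × 3480 s × 1.03 = 21922.2 Mb
tutorial video: 5.896 Mbps × 2400 s × 1.03 = 14574.9 Mb
Total: 81439.6 Mb = 10179.9 MB.
At 250 Mbps: 81439.6 / 250 = 326 s ≈ 5.43 minutes.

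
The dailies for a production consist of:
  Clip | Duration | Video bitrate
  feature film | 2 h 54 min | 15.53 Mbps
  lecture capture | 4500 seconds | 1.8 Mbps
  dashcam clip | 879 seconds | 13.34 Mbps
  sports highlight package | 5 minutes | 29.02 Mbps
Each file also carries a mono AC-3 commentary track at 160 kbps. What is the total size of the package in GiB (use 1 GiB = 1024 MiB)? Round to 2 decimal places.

22.50 GiB

Audio: 160 kbps = 0.160 Mbps.
feature film: 15.690 Mbps × 10440 s = 163803.6 Mb
lecture capture: 1.960 Mbps × 4500 s = 8820.0 Mb
dashcam clip: 13.500 Mbps × 879 s = 11866.5 Mb
sports highlight package: 29.180 Mbps × 300 s = 8754.0 Mb
Total: 193244.1 Mb = 24155.5 MB.
= 22.50 GiB.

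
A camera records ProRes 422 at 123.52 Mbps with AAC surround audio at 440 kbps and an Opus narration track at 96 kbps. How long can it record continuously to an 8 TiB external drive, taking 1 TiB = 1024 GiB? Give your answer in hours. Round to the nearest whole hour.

158 hours

Audio total: 440 + 96 = 536 kbps = 0.536 Mbps.
Total bitrate: 123.52 + 0.536 = 124.056 Mbps.
Capacity: 8 TiB = 70,368,744 Mb.
Recording time: 70,368,744 / 124.056 = 567,234 s ≈ 158 hours.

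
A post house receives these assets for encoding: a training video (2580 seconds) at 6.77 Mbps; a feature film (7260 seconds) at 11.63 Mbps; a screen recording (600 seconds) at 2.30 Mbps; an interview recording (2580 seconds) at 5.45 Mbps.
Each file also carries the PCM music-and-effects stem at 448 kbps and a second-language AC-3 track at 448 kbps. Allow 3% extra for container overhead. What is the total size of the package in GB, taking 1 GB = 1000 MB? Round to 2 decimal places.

Audio total: 448 + 448 = 896 kbps = 0.896 Mbps.
training video: 7.666 Mbps × 2580 s × 1.03 = 20371.6 Mb
feature film: 12.526 Mbps × 7260 s × 1.03 = 93666.9 Mb
screen recording: 3.196 Mbps × 600 s × 1.03 = 1975.1 Mb
interview recording: 6.346 Mbps × 2580 s × 1.03 = 16863.9 Mb
Total: 132877.5 Mb = 16609.7 MB.
= 16.61 GB.

16.61 GB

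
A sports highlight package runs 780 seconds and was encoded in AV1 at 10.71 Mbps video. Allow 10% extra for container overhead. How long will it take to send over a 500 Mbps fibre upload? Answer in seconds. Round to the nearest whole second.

File: 10.710 Mbps × 780 s = 8353.8 Mb.
With 10% container overhead: ×1.10. → 9189.2 Mb.
At 500 Mbps: 9189.2 / 500 = 18.4 s ≈ 18.4 seconds.

18 seconds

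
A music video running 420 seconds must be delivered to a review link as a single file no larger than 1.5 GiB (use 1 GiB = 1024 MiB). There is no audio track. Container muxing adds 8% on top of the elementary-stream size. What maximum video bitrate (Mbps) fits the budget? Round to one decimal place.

28.4 Mbps

Budget: 1.5 GiB = 12884.9 Mb.
Stream payload after overhead: 12884.9 / 1.08 = 11930.5 Mb.
Total bitrate budget: 11930.5 Mb / 420 s = 28.406 Mbps.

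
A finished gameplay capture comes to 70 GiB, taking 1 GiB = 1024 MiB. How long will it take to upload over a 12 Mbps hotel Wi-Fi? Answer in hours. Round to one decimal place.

File: 70 GiB = 601295.4 Mb.
At 12 Mbps: 601295.4 / 12 = 50108.0 s ≈ 13.9 hours.

13.9 hours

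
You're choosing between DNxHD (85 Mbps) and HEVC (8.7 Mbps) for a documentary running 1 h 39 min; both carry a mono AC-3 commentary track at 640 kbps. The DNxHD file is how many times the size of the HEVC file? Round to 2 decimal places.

1 h 39 min = 99 min = 5940 s
Audio: 640 kbps = 0.640 Mbps.
DNxHD: 85.640 Mbps × 5940 s = 508701.6 Mb = 59.221 GiB.
HEVC: 9.340 Mbps × 5940 s = 55479.6 Mb = 6.459 GiB.
Ratio: 59.221 / 6.459 = 9.169.

9.17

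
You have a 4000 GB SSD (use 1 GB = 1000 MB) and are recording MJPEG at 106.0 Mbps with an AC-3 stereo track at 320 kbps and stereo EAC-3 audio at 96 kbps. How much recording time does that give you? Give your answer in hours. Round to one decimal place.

Audio total: 320 + 96 = 416 kbps = 0.416 Mbps.
Total bitrate: 106.0 + 0.416 = 106.416 Mbps.
Capacity: 4000 GB = 32,000,000 Mb.
Recording time: 32,000,000 / 106.416 = 300,707 s ≈ 83.5 hours.

83.5 hours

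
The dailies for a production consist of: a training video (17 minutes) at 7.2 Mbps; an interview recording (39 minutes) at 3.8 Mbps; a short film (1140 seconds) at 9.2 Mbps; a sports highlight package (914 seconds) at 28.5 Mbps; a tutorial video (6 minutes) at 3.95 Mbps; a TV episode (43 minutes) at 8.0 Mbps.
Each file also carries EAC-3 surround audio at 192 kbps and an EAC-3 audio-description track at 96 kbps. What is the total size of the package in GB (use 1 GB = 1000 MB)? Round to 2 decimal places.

Audio total: 192 + 96 = 288 kbps = 0.288 Mbps.
training video: 7.488 Mbps × 1020 s = 7637.8 Mb
interview recording: 4.088 Mbps × 2340 s = 9565.9 Mb
short film: 9.488 Mbps × 1140 s = 10816.3 Mb
sports highlight package: 28.788 Mbps × 914 s = 26312.2 Mb
tutorial video: 4.238 Mbps × 360 s = 1525.7 Mb
TV episode: 8.288 Mbps × 2580 s = 21383.0 Mb
Total: 77241.0 Mb = 9655.1 MB.
= 9.655 GB.

9.66 GB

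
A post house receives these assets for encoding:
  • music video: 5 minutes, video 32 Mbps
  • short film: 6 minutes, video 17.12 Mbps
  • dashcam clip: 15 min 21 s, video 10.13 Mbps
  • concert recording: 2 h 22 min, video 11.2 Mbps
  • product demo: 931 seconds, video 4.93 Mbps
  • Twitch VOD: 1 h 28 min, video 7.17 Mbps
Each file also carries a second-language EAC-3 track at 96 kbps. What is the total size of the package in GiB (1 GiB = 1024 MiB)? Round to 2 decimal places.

19.15 GiB

Audio: 96 kbps = 0.096 Mbps.
music video: 32.096 Mbps × 300 s = 9628.8 Mb
short film: 17.216 Mbps × 360 s = 6197.8 Mb
dashcam clip: 10.226 Mbps × 921 s = 9418.1 Mb
concert recording: 11.296 Mbps × 8520 s = 96241.9 Mb
product demo: 5.026 Mbps × 931 s = 4679.2 Mb
Twitch VOD: 7.266 Mbps × 5280 s = 38364.5 Mb
Total: 164530.3 Mb = 20566.3 MB.
= 19.15 GiB.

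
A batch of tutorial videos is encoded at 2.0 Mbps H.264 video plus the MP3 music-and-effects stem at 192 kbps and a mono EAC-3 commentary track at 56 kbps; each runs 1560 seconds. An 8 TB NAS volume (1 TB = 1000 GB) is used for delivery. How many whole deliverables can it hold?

Audio total: 192 + 56 = 248 kbps = 0.248 Mbps.
Total bitrate: 2.248 Mbps.
Per item: 2.248 Mbps × 1560 s = 3,507 Mb = 438.4 MB.
Capacity: 8 TB = 64,000,000 Mb; 18249.84 items → 18249 complete.

18249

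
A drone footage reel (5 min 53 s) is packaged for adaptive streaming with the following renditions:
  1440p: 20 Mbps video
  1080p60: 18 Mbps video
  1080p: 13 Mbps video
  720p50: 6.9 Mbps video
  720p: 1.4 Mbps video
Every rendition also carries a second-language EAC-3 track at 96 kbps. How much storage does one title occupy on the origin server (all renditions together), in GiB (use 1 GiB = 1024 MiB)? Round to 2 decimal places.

5 min 53 s = 353 s
Audio: 96 kbps = 0.096 Mbps.
Sum of rendition bitrates: (20+0.096) + (18+0.096) + (13+0.096) + (6.9+0.096) + (1.4+0.096) = 59.780 Mbps.
× 353 s = 21,102 Mb = 2,638 MB = 2.457 GiB.

2.46 GiB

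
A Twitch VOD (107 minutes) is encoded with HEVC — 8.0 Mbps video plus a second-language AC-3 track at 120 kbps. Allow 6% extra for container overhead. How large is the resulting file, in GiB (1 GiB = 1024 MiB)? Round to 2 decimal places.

107 min = 6420 s
Audio: 120 kbps = 0.120 Mbps.
Total bitrate: 8.0 + 0.120 = 8.120 Mbps.
Stream data: 8.120 Mbps × 6420 s = 52130.4 Mb.
With 6% container overhead: ×1.06.
55,258 Mb = 6,907,278,000 bytes ÷ 1,073,741,824 = 6.433 GiB.

6.43 GiB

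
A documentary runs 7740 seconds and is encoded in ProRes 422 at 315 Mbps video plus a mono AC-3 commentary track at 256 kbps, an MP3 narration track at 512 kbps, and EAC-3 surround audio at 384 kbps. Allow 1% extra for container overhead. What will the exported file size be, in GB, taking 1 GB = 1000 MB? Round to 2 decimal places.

308.94 GB

Audio total: 256 + 512 + 384 = 1152 kbps = 1.152 Mbps.
Total bitrate: 315 + 1.152 = 316.152 Mbps.
Stream data: 316.152 Mbps × 7740 s = 2447016.5 Mb.
With 1% container overhead: ×1.01.
2,471,487 Mb ÷ 8 = 308,936 MB → 308.9 GB.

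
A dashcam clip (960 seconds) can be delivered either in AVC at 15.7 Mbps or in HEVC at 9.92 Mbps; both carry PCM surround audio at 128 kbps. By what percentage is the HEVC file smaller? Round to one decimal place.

36.5%

Audio: 128 kbps = 0.128 Mbps.
AVC: 15.828 Mbps × 960 s = 15194.9 Mb = 1.899 GB.
HEVC: 10.048 Mbps × 960 s = 9646.1 Mb = 1.206 GB.
Reduction: (1 − 1.206/1.899) × 100 = 36.52%.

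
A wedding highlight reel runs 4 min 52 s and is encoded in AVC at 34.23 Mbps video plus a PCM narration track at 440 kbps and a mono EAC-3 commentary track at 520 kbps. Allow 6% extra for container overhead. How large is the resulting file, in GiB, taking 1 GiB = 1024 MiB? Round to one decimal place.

4 min 52 s = 292 s
Audio total: 440 + 520 = 960 kbps = 0.960 Mbps.
Total bitrate: 34.23 + 0.960 = 35.190 Mbps.
Stream data: 35.190 Mbps × 292 s = 10275.5 Mb.
With 6% container overhead: ×1.06.
10,892 Mb = 1,361,501,100 bytes ÷ 1,073,741,824 = 1.268 GiB.

1.3 GiB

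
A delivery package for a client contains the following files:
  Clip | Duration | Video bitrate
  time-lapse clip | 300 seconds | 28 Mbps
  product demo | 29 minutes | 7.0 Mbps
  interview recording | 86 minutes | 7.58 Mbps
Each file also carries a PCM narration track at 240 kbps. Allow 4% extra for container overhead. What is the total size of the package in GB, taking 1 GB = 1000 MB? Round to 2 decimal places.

7.98 GB

Audio: 240 kbps = 0.240 Mbps.
time-lapse clip: 28.240 Mbps × 300 s × 1.04 = 8810.9 Mb
product demo: 7.240 Mbps × 1740 s × 1.04 = 13101.5 Mb
interview recording: 7.820 Mbps × 5160 s × 1.04 = 41965.2 Mb
Total: 63877.6 Mb = 7984.7 MB.
= 7.985 GB.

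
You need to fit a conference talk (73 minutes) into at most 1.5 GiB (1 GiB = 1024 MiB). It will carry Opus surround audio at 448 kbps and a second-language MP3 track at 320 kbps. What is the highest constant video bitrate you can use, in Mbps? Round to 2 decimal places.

Budget: 1.5 GiB = 12884.9 Mb.
73 min = 4380 s
Total bitrate budget: 12884.9 Mb / 4380 s = 2.942 Mbps.
Audio total: 448 + 320 = 768 kbps = 0.768 Mbps.
Video: 2.942 − 0.768 = 2.174 Mbps.

2.17 Mbps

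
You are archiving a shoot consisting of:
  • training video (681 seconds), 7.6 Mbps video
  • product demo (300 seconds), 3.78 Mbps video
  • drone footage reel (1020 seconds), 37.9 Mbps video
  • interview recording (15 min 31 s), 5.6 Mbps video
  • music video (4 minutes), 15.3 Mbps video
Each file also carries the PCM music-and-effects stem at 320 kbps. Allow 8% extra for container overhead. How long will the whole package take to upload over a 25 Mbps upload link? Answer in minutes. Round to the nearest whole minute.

40 minutes

Audio: 320 kbps = 0.320 Mbps.
training video: 7.920 Mbps × 681 s × 1.08 = 5825.0 Mb
product demo: 4.100 Mbps × 300 s × 1.08 = 1328.4 Mb
drone footage reel: 38.220 Mbps × 1020 s × 1.08 = 42103.2 Mb
interview recording: 5.920 Mbps × 931 s × 1.08 = 5952.4 Mb
music video: 15.620 Mbps × 240 s × 1.08 = 4048.7 Mb
Total: 59257.7 Mb = 7407.2 MB.
At 25 Mbps: 59257.7 / 25 = 2370 s ≈ 39.5 minutes.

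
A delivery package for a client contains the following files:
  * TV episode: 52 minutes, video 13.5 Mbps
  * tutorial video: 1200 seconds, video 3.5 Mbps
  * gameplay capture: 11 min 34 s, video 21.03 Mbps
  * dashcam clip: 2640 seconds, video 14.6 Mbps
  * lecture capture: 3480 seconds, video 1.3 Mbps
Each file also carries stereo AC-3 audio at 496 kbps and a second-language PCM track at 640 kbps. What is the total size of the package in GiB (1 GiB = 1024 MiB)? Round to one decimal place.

13.6 GiB

Audio total: 496 + 640 = 1136 kbps = 1.136 Mbps.
TV episode: 14.636 Mbps × 3120 s = 45664.3 Mb
tutorial video: 4.636 Mbps × 1200 s = 5563.2 Mb
gameplay capture: 22.166 Mbps × 694 s = 15383.2 Mb
dashcam clip: 15.736 Mbps × 2640 s = 41543.0 Mb
lecture capture: 2.436 Mbps × 3480 s = 8477.3 Mb
Total: 116631.0 Mb = 14578.9 MB.
= 13.58 GiB.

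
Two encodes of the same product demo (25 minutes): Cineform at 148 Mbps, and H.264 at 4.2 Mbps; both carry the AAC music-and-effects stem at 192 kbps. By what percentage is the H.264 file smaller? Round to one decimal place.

25 min = 1500 s
Audio: 192 kbps = 0.192 Mbps.
Cineform: 148.192 Mbps × 1500 s = 222288.0 Mb = 27.786 GB.
H.264: 4.392 Mbps × 1500 s = 6588.0 Mb = 0.824 GB.
Reduction: (1 − 0.824/27.786) × 100 = 97.04%.

97.0%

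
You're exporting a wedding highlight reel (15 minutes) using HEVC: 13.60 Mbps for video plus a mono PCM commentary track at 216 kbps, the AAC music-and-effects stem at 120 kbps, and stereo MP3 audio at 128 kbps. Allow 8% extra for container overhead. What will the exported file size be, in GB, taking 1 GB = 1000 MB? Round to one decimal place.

1.7 GB

15 min = 900 s
Audio total: 216 + 120 + 128 = 464 kbps = 0.464 Mbps.
Total bitrate: 13.60 + 0.464 = 14.064 Mbps.
Stream data: 14.064 Mbps × 900 s = 12657.6 Mb.
With 8% container overhead: ×1.08.
13,670 Mb ÷ 8 = 1,709 MB → 1.709 GB.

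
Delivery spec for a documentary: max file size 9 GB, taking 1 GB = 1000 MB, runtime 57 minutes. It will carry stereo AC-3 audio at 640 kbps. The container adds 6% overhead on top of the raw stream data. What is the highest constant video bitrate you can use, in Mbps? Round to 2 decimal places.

Budget: 9 GB = 72000.0 Mb.
Stream payload after overhead: 72000.0 / 1.06 = 67924.5 Mb.
57 min = 3420 s
Total bitrate budget: 67924.5 Mb / 3420 s = 19.861 Mbps.
Audio: 640 kbps = 0.640 Mbps.
Video: 19.861 − 0.640 = 19.221 Mbps.

19.22 Mbps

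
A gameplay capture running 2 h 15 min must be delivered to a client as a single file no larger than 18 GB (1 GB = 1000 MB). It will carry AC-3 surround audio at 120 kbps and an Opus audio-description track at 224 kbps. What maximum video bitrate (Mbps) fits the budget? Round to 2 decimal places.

17.43 Mbps

Budget: 18 GB = 144000.0 Mb.
2 h 15 min = 135 min = 8100 s
Total bitrate budget: 144000.0 Mb / 8100 s = 17.778 Mbps.
Audio total: 120 + 224 = 344 kbps = 0.344 Mbps.
Video: 17.778 − 0.344 = 17.434 Mbps.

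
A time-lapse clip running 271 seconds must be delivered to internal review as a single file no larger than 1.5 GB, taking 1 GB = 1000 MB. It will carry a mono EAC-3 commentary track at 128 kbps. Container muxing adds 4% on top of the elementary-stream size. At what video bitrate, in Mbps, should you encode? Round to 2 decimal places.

Budget: 1.5 GB = 12000.0 Mb.
Stream payload after overhead: 12000.0 / 1.04 = 11538.5 Mb.
Total bitrate budget: 11538.5 Mb / 271 s = 42.577 Mbps.
Audio: 128 kbps = 0.128 Mbps.
Video: 42.577 − 0.128 = 42.449 Mbps.

42.45 Mbps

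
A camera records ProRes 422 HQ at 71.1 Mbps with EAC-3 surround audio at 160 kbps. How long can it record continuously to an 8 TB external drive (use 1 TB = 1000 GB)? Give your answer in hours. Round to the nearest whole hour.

Audio: 160 kbps = 0.160 Mbps.
Total bitrate: 71.1 + 0.160 = 71.260 Mbps.
Capacity: 8 TB = 64,000,000 Mb.
Recording time: 64,000,000 / 71.260 = 898,120 s ≈ 249 hours.

249 hours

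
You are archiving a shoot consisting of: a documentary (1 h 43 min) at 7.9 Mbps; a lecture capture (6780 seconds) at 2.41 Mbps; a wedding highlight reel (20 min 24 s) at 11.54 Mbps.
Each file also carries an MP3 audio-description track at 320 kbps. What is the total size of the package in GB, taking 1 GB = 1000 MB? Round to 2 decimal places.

Audio: 320 kbps = 0.320 Mbps.
documentary: 8.220 Mbps × 6180 s = 50799.6 Mb
lecture capture: 2.730 Mbps × 6780 s = 18509.4 Mb
wedding highlight reel: 11.860 Mbps × 1224 s = 14516.6 Mb
Total: 83825.6 Mb = 10478.2 MB.
= 10.48 GB.

10.48 GB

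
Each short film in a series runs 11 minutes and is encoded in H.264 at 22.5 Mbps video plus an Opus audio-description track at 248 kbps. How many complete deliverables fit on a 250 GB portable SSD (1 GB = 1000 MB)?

11 min = 660 s
Audio: 248 kbps = 0.248 Mbps.
Total bitrate: 22.748 Mbps.
Per item: 22.748 Mbps × 660 s = 15,014 Mb = 1,877 MB.
Capacity: 250 GB = 2,000,000 Mb; 133.21 items → 133 complete.

133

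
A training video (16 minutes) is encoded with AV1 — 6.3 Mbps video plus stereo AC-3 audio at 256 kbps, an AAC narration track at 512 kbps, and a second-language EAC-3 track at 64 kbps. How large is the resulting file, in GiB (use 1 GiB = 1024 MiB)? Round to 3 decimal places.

0.797 GiB

16 min = 960 s
Audio total: 256 + 512 + 64 = 832 kbps = 0.832 Mbps.
Total bitrate: 6.3 + 0.832 = 7.132 Mbps.
Stream data: 7.132 Mbps × 960 s = 6846.7 Mb.
6,847 Mb = 855,840,000 bytes ÷ 1,073,741,824 = 0.7971 GiB.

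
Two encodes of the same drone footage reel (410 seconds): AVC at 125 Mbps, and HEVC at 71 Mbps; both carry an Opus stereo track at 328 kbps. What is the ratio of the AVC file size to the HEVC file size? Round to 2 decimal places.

1.76

Audio: 328 kbps = 0.328 Mbps.
AVC: 125.328 Mbps × 410 s = 51384.5 Mb = 5.982 GiB.
HEVC: 71.328 Mbps × 410 s = 29244.5 Mb = 3.405 GiB.
Ratio: 5.982 / 3.405 = 1.757.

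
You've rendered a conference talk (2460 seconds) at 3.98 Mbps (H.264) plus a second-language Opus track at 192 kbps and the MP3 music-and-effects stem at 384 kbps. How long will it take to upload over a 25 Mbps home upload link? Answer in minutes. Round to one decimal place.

7.5 minutes

Audio total: 192 + 384 = 576 kbps = 0.576 Mbps.
Total bitrate: 4.556 Mbps.
File: 4.556 Mbps × 2460 s = 11207.8 Mb.
At 25 Mbps: 11207.8 / 25 = 448.3 s ≈ 7.47 minutes.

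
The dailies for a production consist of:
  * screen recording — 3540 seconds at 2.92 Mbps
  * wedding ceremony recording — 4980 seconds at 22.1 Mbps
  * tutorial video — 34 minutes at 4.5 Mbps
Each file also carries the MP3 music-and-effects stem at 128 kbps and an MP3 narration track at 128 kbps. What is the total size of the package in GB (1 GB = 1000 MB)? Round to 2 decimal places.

Audio total: 128 + 128 = 256 kbps = 0.256 Mbps.
screen recording: 3.176 Mbps × 3540 s = 11243.0 Mb
wedding ceremony recording: 22.356 Mbps × 4980 s = 111332.9 Mb
tutorial video: 4.756 Mbps × 2040 s = 9702.2 Mb
Total: 132278.2 Mb = 16534.8 MB.
= 16.53 GB.

16.53 GB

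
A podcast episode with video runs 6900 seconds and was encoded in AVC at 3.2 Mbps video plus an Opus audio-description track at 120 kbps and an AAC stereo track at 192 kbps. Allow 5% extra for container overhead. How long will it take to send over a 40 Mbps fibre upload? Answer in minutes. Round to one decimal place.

Audio total: 120 + 192 = 312 kbps = 0.312 Mbps.
Total bitrate: 3.512 Mbps.
File: 3.512 Mbps × 6900 s = 24232.8 Mb.
With 5% container overhead: ×1.05. → 25444.4 Mb.
At 40 Mbps: 25444.4 / 40 = 636.1 s ≈ 10.6 minutes.

10.6 minutes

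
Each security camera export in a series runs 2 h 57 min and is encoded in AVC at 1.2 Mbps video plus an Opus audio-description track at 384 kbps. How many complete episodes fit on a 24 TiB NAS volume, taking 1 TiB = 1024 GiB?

2 h 57 min = 177 min = 10620 s
Audio: 384 kbps = 0.384 Mbps.
Total bitrate: 1.584 Mbps.
Per item: 1.584 Mbps × 10620 s = 16,822 Mb = 2,103 MB.
Capacity: 24 TiB = 211,106,233 Mb; 12549.35 items → 12549 complete.

12549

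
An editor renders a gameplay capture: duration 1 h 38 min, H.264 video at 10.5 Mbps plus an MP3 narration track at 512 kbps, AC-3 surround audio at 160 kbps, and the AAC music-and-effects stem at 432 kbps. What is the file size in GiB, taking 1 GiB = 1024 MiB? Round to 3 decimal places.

7.943 GiB

1 h 38 min = 98 min = 5880 s
Audio total: 512 + 160 + 432 = 1104 kbps = 1.104 Mbps.
Total bitrate: 10.5 + 1.104 = 11.604 Mbps.
Stream data: 11.604 Mbps × 5880 s = 68231.5 Mb.
68,232 Mb = 8,528,940,000 bytes ÷ 1,073,741,824 = 7.943 GiB.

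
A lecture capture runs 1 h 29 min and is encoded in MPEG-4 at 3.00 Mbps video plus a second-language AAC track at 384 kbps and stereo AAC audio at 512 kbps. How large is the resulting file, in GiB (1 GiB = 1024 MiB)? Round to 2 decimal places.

2.42 GiB

1 h 29 min = 89 min = 5340 s
Audio total: 384 + 512 = 896 kbps = 0.896 Mbps.
Total bitrate: 3.00 + 0.896 = 3.896 Mbps.
Stream data: 3.896 Mbps × 5340 s = 20804.6 Mb.
20,805 Mb = 2,600,580,000 bytes ÷ 1,073,741,824 = 2.422 GiB.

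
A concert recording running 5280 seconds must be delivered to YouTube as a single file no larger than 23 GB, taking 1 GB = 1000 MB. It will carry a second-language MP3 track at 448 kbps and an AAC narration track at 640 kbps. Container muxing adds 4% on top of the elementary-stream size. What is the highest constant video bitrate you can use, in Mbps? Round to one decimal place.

Budget: 23 GB = 184000.0 Mb.
Stream payload after overhead: 184000.0 / 1.04 = 176923.1 Mb.
Total bitrate budget: 176923.1 Mb / 5280 s = 33.508 Mbps.
Audio total: 448 + 640 = 1088 kbps = 1.088 Mbps.
Video: 33.508 − 1.088 = 32.420 Mbps.

32.4 Mbps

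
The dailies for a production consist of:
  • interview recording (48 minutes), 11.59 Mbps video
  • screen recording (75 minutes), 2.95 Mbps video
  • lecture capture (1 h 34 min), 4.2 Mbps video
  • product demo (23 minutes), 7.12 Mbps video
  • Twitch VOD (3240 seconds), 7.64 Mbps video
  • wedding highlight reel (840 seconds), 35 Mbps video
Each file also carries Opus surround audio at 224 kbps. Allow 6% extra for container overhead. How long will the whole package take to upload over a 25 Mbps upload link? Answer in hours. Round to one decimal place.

Audio: 224 kbps = 0.224 Mbps.
interview recording: 11.814 Mbps × 2880 s × 1.06 = 36065.8 Mb
screen recording: 3.174 Mbps × 4500 s × 1.06 = 15140.0 Mb
lecture capture: 4.424 Mbps × 5640 s × 1.06 = 26448.4 Mb
product demo: 7.344 Mbps × 1380 s × 1.06 = 10742.8 Mb
Twitch VOD: 7.864 Mbps × 3240 s × 1.06 = 27008.1 Mb
wedding highlight reel: 35.224 Mbps × 840 s × 1.06 = 31363.4 Mb
Total: 146768.6 Mb = 18346.1 MB.
At 25 Mbps: 146768.6 / 25 = 5871 s ≈ 1.63 hours.

1.6 hours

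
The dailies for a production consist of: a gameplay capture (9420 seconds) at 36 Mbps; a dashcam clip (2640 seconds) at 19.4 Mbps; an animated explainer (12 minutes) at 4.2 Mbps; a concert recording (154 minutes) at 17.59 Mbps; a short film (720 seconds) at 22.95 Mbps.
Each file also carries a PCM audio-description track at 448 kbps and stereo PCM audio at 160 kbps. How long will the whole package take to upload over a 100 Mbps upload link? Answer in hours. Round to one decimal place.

Audio total: 448 + 160 = 608 kbps = 0.608 Mbps.
gameplay capture: 36.608 Mbps × 9420 s = 344847.4 Mb
dashcam clip: 20.008 Mbps × 2640 s = 52821.1 Mb
animated explainer: 4.808 Mbps × 720 s = 3461.8 Mb
concert recording: 18.198 Mbps × 9240 s = 168149.5 Mb
short film: 23.558 Mbps × 720 s = 16961.8 Mb
Total: 586241.5 Mb = 73280.2 MB.
At 100 Mbps: 586241.5 / 100 = 5862 s ≈ 1.63 hours.

1.6 hours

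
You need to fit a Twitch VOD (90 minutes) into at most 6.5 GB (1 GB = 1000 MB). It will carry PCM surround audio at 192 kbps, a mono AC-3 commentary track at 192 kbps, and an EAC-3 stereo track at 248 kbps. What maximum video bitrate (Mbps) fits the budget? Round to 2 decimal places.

9.00 Mbps

Budget: 6.5 GB = 52000.0 Mb.
90 min = 5400 s
Total bitrate budget: 52000.0 Mb / 5400 s = 9.630 Mbps.
Audio total: 192 + 192 + 248 = 632 kbps = 0.632 Mbps.
Video: 9.630 − 0.632 = 8.998 Mbps.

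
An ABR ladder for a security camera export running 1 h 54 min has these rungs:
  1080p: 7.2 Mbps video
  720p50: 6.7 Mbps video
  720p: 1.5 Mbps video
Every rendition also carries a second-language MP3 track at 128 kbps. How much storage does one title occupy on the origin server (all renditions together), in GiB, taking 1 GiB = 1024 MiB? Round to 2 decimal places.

1 h 54 min = 114 min = 6840 s
Audio: 128 kbps = 0.128 Mbps.
Sum of rendition bitrates: (7.2+0.128) + (6.7+0.128) + (1.5+0.128) = 15.784 Mbps.
× 6840 s = 107,963 Mb = 13,495 MB = 12.57 GiB.

12.57 GiB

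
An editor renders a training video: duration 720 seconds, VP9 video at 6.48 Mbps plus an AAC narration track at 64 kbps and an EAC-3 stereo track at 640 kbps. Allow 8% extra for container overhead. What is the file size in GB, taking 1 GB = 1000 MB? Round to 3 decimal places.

0.698 GB

Audio total: 64 + 640 = 704 kbps = 0.704 Mbps.
Total bitrate: 6.48 + 0.704 = 7.184 Mbps.
Stream data: 7.184 Mbps × 720 s = 5172.5 Mb.
With 8% container overhead: ×1.08.
5,586 Mb ÷ 8 = 698.3 MB → 0.6983 GB.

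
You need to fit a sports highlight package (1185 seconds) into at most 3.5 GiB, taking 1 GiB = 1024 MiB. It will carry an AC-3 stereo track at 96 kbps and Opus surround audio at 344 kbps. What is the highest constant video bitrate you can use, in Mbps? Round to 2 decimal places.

24.93 Mbps

Budget: 3.5 GiB = 30064.8 Mb.
Total bitrate budget: 30064.8 Mb / 1185 s = 25.371 Mbps.
Audio total: 96 + 344 = 440 kbps = 0.440 Mbps.
Video: 25.371 − 0.440 = 24.931 Mbps.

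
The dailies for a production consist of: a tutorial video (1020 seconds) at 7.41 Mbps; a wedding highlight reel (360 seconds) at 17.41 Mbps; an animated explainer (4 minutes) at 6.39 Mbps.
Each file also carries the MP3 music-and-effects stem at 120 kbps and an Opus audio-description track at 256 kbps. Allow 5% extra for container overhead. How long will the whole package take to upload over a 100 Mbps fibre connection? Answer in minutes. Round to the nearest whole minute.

Audio total: 120 + 256 = 376 kbps = 0.376 Mbps.
tutorial video: 7.786 Mbps × 1020 s × 1.05 = 8338.8 Mb
wedding highlight reel: 17.786 Mbps × 360 s × 1.05 = 6723.1 Mb
animated explainer: 6.766 Mbps × 240 s × 1.05 = 1705.0 Mb
Total: 16766.9 Mb = 2095.9 MB.
At 100 Mbps: 16766.9 / 100 = 168 s ≈ 2.79 minutes.

3 minutes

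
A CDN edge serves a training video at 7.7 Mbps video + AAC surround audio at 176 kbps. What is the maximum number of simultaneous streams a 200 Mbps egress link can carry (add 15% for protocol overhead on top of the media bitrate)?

Audio: 176 kbps = 0.176 Mbps.
Per-viewer media rate: 7.876 Mbps.
On the wire with 15% overhead: 9.057 Mbps.
200 Mbps = 200.0 Mbps; 200.0 / 9.057 = 22.08 → 22 viewers.

22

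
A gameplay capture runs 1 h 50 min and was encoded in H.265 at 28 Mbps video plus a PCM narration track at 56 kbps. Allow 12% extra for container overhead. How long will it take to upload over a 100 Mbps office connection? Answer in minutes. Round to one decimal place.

34.6 minutes

1 h 50 min = 110 min = 6600 s
Audio: 56 kbps = 0.056 Mbps.
Total bitrate: 28.056 Mbps.
File: 28.056 Mbps × 6600 s = 185169.6 Mb.
With 12% container overhead: ×1.12. → 207390.0 Mb.
At 100 Mbps: 207390.0 / 100 = 2073.9 s ≈ 34.6 minutes.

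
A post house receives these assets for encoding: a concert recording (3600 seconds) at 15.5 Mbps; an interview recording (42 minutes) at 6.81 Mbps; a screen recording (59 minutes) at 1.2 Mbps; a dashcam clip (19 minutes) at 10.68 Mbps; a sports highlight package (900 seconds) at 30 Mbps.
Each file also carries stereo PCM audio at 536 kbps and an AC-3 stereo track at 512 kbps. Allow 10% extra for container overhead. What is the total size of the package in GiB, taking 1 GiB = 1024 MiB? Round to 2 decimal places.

16.47 GiB

Audio total: 536 + 512 = 1048 kbps = 1.048 Mbps.
concert recording: 16.548 Mbps × 3600 s × 1.10 = 65530.1 Mb
interview recording: 7.858 Mbps × 2520 s × 1.10 = 21782.4 Mb
screen recording: 2.248 Mbps × 3540 s × 1.10 = 8753.7 Mb
dashcam clip: 11.728 Mbps × 1140 s × 1.10 = 14706.9 Mb
sports highlight package: 31.048 Mbps × 900 s × 1.10 = 30737.5 Mb
Total: 141510.6 Mb = 17688.8 MB.
= 16.47 GiB.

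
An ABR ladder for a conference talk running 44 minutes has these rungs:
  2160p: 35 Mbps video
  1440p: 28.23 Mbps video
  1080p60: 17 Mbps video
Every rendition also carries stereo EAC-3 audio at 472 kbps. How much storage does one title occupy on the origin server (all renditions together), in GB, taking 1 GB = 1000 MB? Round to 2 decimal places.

44 min = 2640 s
Audio: 472 kbps = 0.472 Mbps.
Sum of rendition bitrates: (35+0.472) + (28.23+0.472) + (17+0.472) = 81.646 Mbps.
× 2640 s = 215,545 Mb = 26,943 MB = 26.94 GB.

26.94 GB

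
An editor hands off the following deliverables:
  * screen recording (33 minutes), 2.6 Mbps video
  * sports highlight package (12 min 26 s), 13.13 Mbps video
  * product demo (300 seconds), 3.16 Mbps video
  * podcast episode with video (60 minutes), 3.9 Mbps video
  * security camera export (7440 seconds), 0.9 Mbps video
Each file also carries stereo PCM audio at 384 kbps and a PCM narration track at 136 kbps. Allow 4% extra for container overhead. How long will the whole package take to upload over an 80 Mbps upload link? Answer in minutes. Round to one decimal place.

9.5 minutes

Audio total: 384 + 136 = 520 kbps = 0.520 Mbps.
screen recording: 3.120 Mbps × 1980 s × 1.04 = 6424.7 Mb
sports highlight package: 13.650 Mbps × 746 s × 1.04 = 10590.2 Mb
product demo: 3.680 Mbps × 300 s × 1.04 = 1148.2 Mb
podcast episode with video: 4.420 Mbps × 3600 s × 1.04 = 16548.5 Mb
security camera export: 1.420 Mbps × 7440 s × 1.04 = 10987.4 Mb
Total: 45699.0 Mb = 5712.4 MB.
At 80 Mbps: 45699.0 / 80 = 571 s ≈ 9.52 minutes.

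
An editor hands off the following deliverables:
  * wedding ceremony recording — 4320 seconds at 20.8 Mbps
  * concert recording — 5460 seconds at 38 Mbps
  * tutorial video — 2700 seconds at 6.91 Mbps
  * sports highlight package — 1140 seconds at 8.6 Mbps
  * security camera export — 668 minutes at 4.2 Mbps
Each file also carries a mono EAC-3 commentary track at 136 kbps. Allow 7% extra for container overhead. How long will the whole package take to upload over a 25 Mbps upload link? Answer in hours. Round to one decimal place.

6.0 hours

Audio: 136 kbps = 0.136 Mbps.
wedding ceremony recording: 20.936 Mbps × 4320 s × 1.07 = 96774.6 Mb
concert recording: 38.136 Mbps × 5460 s × 1.07 = 222798.1 Mb
tutorial video: 7.046 Mbps × 2700 s × 1.07 = 20355.9 Mb
sports highlight package: 8.736 Mbps × 1140 s × 1.07 = 10656.2 Mb
security camera export: 4.336 Mbps × 40080 s × 1.07 = 185952.0 Mb
Total: 536536.7 Mb = 67067.1 MB.
At 25 Mbps: 536536.7 / 25 = 21461 s ≈ 5.96 hours.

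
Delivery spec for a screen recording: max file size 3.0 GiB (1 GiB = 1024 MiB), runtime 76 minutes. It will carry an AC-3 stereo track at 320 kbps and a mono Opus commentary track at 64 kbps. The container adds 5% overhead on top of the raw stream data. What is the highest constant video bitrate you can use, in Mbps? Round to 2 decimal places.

Budget: 3.0 GiB = 25769.8 Mb.
Stream payload after overhead: 25769.8 / 1.05 = 24542.7 Mb.
76 min = 4560 s
Total bitrate budget: 24542.7 Mb / 4560 s = 5.382 Mbps.
Audio total: 320 + 64 = 384 kbps = 0.384 Mbps.
Video: 5.382 − 0.384 = 4.998 Mbps.

5.00 Mbps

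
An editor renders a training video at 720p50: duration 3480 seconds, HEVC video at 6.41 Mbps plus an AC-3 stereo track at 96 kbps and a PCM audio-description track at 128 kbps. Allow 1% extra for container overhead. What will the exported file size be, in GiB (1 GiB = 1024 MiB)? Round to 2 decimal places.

Audio total: 96 + 128 = 224 kbps = 0.224 Mbps.
Total bitrate: 6.41 + 0.224 = 6.634 Mbps.
Stream data: 6.634 Mbps × 3480 s = 23086.3 Mb.
With 1% container overhead: ×1.01.
23,317 Mb = 2,914,647,900 bytes ÷ 1,073,741,824 = 2.714 GiB.

2.71 GiB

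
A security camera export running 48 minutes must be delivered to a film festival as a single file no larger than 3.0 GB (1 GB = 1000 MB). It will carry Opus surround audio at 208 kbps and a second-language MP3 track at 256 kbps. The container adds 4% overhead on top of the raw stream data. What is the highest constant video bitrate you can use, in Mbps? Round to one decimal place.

Budget: 3.0 GB = 24000.0 Mb.
Stream payload after overhead: 24000.0 / 1.04 = 23076.9 Mb.
48 min = 2880 s
Total bitrate budget: 23076.9 Mb / 2880 s = 8.013 Mbps.
Audio total: 208 + 256 = 464 kbps = 0.464 Mbps.
Video: 8.013 − 0.464 = 7.549 Mbps.

7.5 Mbps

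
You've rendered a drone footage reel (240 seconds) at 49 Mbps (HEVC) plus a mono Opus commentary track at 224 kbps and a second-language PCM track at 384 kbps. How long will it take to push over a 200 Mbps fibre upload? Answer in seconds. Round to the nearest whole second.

Audio total: 224 + 384 = 608 kbps = 0.608 Mbps.
Total bitrate: 49.608 Mbps.
File: 49.608 Mbps × 240 s = 11905.9 Mb.
At 200 Mbps: 11905.9 / 200 = 59.5 s ≈ 59.5 seconds.

60 seconds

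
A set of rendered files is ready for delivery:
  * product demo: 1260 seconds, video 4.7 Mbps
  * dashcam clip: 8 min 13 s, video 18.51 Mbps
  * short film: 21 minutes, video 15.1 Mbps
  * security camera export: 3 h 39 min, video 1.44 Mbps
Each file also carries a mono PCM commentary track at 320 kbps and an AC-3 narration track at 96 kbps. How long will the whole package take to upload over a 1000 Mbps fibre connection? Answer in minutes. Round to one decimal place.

Audio total: 320 + 96 = 416 kbps = 0.416 Mbps.
product demo: 5.116 Mbps × 1260 s = 6446.2 Mb
dashcam clip: 18.926 Mbps × 493 s = 9330.5 Mb
short film: 15.516 Mbps × 1260 s = 19550.2 Mb
security camera export: 1.856 Mbps × 13140 s = 24387.8 Mb
Total: 59714.7 Mb = 7464.3 MB.
At 1000 Mbps: 59714.7 / 1000 = 60 s ≈ 0.995 minutes.

1.0 minutes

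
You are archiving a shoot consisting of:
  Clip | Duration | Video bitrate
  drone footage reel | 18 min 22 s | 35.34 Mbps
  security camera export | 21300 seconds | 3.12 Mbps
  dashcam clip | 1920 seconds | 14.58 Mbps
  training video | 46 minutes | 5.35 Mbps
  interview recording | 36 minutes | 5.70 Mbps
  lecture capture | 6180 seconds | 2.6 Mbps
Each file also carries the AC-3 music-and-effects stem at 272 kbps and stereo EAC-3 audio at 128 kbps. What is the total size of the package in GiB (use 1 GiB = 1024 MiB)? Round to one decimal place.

22.2 GiB

Audio total: 272 + 128 = 400 kbps = 0.400 Mbps.
drone footage reel: 35.740 Mbps × 1102 s = 39385.5 Mb
security camera export: 3.520 Mbps × 21300 s = 74976.0 Mb
dashcam clip: 14.980 Mbps × 1920 s = 28761.6 Mb
training video: 5.750 Mbps × 2760 s = 15870.0 Mb
interview recording: 6.100 Mbps × 2160 s = 13176.0 Mb
lecture capture: 3.000 Mbps × 6180 s = 18540.0 Mb
Total: 190709.1 Mb = 23838.6 MB.
= 22.20 GiB.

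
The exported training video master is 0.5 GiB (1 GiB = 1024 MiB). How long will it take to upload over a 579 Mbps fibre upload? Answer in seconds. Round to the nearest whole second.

7 seconds

File: 0.5 GiB = 4295.0 Mb.
At 579 Mbps: 4295.0 / 579 = 7.4 s ≈ 7.42 seconds.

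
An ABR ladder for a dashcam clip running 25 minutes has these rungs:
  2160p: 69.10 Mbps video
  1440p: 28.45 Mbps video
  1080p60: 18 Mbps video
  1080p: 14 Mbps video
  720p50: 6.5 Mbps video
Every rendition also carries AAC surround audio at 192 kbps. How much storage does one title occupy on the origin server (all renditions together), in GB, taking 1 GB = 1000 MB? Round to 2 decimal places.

25 min = 1500 s
Audio: 192 kbps = 0.192 Mbps.
Sum of rendition bitrates: (69.10+0.192) + (28.45+0.192) + (18+0.192) + (14+0.192) + (6.5+0.192) = 137.010 Mbps.
× 1500 s = 205,515 Mb = 25,689 MB = 25.69 GB.

25.69 GB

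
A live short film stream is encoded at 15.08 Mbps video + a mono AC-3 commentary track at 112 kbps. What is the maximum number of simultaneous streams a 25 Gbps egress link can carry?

Audio: 112 kbps = 0.112 Mbps.
Per-viewer media rate: 15.192 Mbps.
25 Gbps = 25,000 Mbps; 25,000 / 15.192 = 1645.60 → 1645 viewers.

1645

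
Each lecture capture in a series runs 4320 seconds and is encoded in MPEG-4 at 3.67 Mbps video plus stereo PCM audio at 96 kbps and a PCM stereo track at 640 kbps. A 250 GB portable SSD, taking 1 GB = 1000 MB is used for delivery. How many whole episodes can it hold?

105

Audio total: 96 + 640 = 736 kbps = 0.736 Mbps.
Total bitrate: 4.406 Mbps.
Per item: 4.406 Mbps × 4320 s = 19,034 Mb = 2,379 MB.
Capacity: 250 GB = 2,000,000 Mb; 105.08 items → 105 complete.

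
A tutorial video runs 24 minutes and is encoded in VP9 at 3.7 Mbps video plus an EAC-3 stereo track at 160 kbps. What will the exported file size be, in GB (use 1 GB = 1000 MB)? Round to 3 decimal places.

0.695 GB

24 min = 1440 s
Audio: 160 kbps = 0.160 Mbps.
Total bitrate: 3.7 + 0.160 = 3.860 Mbps.
Stream data: 3.860 Mbps × 1440 s = 5558.4 Mb.
5,558 Mb ÷ 8 = 694.8 MB → 0.6948 GB.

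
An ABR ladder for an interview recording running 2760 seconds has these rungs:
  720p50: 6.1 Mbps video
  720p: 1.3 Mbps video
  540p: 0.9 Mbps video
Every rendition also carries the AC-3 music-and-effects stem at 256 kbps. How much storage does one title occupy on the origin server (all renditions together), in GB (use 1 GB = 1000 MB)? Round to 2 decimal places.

3.13 GB

Audio: 256 kbps = 0.256 Mbps.
Sum of rendition bitrates: (6.1+0.256) + (1.3+0.256) + (0.9+0.256) = 9.068 Mbps.
× 2760 s = 25,028 Mb = 3,128 MB = 3.128 GB.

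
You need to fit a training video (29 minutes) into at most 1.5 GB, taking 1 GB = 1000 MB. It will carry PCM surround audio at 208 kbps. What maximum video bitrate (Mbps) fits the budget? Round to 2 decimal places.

Budget: 1.5 GB = 12000.0 Mb.
29 min = 1740 s
Total bitrate budget: 12000.0 Mb / 1740 s = 6.897 Mbps.
Audio: 208 kbps = 0.208 Mbps.
Video: 6.897 − 0.208 = 6.689 Mbps.

6.69 Mbps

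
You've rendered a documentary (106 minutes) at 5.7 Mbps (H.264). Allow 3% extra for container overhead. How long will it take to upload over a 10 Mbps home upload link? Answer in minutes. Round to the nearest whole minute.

106 min = 6360 s
File: 5.700 Mbps × 6360 s = 36252.0 Mb.
With 3% container overhead: ×1.03. → 37339.6 Mb.
At 10 Mbps: 37339.6 / 10 = 3734.0 s ≈ 62.2 minutes.

62 minutes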